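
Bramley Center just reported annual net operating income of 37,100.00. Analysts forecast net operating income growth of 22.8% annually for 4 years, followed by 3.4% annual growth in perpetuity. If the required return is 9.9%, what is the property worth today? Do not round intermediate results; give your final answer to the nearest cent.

1117357.87

D_1 = 45558.80000
D_2 = 55946.20640
D_3 = 68701.94146
D_4 = 84365.98411
Terminal value at year 4: TV = D_4×(1+g_2)/(r−g_2) = 87234.42757/0.065 = 1342068.11649
P_0 = D_1/(1+r)^1 + D_2/(1+r)^2 + D_3/(1+r)^3 + D_4/(1+r)^4 + TV/(1+r)^4
    = 41454.77707 + 46320.71542 + 51757.81486 + 57833.11797 + 919991.44584 = 1117357.87115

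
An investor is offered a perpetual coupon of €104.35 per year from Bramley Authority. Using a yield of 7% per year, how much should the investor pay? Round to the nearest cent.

€1490.71

Level perpetuity: PV = C / r = €104.35 / 0.07 = €1,490.71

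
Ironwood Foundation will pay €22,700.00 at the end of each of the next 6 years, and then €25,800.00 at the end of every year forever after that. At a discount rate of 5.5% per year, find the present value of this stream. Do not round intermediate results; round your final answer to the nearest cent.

€453604.77

PV of 6-year annuity: €22,700.00 × [1 − (1+0.055)^−6] / 0.055 = 113398.53801
Perpetuity value at year 6: €25,800.00 / 0.055 = 469090.90909
PV of perpetuity: 469090.90909 / (1+0.055)^6 = 340206.22713
Total PV = 113398.53801 + 340206.22713 = 453604.76513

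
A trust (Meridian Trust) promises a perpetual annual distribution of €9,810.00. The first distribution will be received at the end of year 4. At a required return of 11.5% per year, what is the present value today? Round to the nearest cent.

€61538.45

Value at end of year 3: C / r = €9,810.00 / 0.115 = €85,304.3478
Discount to today: PV = €85,304.3478 / (1 + 0.115)^3 = €85,304.3478 / 1.386196 = €61,538.45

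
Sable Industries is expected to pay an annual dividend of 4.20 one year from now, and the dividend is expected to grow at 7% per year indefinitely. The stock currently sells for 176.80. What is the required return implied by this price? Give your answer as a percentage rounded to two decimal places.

P = D₁/(r − g) ⇒ r = D₁/P + g = 4.2000/176.80 + 0.07 = 0.023756 + 0.07 = 0.093756

9.38%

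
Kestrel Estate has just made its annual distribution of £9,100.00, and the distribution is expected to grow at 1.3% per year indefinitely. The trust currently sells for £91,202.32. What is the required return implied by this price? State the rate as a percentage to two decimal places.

11.41%

D₁ = £9,100.00 × 1.013 = £9,218.3000
P = D₁/(r − g) ⇒ r = D₁/P + g = £9,218.3000/£91,202.32 + 0.013 = 0.101075 + 0.013 = 0.114075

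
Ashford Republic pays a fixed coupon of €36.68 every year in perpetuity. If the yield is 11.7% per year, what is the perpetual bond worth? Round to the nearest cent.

Level perpetuity: PV = C / r = €36.68 / 0.117 = €313.50

€313.50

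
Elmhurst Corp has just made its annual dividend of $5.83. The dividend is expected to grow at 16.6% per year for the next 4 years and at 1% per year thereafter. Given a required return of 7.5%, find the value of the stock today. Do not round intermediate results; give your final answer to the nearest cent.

D_1 = 6.79778
D_2 = 7.92621
D_3 = 9.24196
D_4 = 10.77613
Terminal value at year 4: TV = D_4×(1+g_2)/(r−g_2) = 10.88389/0.065 = 167.44446
P_0 = D_1/(1+r)^1 + D_2/(1+r)^2 + D_3/(1+r)^3 + D_4/(1+r)^4 + TV/(1+r)^4
    = 6.32352 + 6.85881 + 7.43942 + 8.06917 + 125.38250 = 154.07341

$154.07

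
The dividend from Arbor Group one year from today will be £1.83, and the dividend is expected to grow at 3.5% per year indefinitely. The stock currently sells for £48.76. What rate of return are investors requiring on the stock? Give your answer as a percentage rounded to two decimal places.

7.25%

P = D₁/(r − g) ⇒ r = D₁/P + g = £1.8300/£48.76 + 0.035 = 0.037531 + 0.035 = 0.072531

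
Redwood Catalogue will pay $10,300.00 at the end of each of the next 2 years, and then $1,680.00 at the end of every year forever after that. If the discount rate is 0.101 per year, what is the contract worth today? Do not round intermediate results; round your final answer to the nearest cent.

PV of 2-year annuity: $10,300.00 × [1 − (1+0.101)^−2] / 0.101 = 17852.07239
Perpetuity value at year 2: $1,680.00 / 0.101 = 16633.66337
PV of perpetuity: 16633.66337 / (1+0.101)^2 = 13721.86904
Total PV = 17852.07239 + 13721.86904 = 31573.94142

$31573.94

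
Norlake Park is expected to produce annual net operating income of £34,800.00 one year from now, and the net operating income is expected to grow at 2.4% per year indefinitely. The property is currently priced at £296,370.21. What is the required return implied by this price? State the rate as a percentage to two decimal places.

P = D₁/(r − g) ⇒ r = D₁/P + g = £34,800.0000/£296,370.21 + 0.024 = 0.117421 + 0.024 = 0.141421

14.14%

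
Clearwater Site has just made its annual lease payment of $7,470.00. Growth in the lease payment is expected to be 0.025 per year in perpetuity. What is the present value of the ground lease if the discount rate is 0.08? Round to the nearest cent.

$139213.64

D₁ = D₀ × (1 + g) = $7,470.00 × 1.025 = $7,656.7500
Growing perpetuity: P = D₁ / (r − g) = $7,656.7500 / (0.08 − 0.025) = $139,213.64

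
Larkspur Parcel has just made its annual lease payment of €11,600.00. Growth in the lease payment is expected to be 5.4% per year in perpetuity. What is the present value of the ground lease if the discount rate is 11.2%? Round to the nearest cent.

D₁ = D₀ × (1 + g) = €11,600.00 × 1.054 = €12,226.4000
Growing perpetuity: P = D₁ / (r − g) = €12,226.4000 / (0.112 − 0.054) = €210,800.00

€210800.00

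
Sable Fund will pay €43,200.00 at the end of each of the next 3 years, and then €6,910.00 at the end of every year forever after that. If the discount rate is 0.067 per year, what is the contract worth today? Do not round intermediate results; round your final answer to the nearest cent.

€198895.18

PV of 3-year annuity: €43,200.00 × [1 − (1+0.067)^−3] / 0.067 = 113994.73135
Perpetuity value at year 3: €6,910.00 / 0.067 = 103134.32836
PV of perpetuity: 103134.32836 / (1+0.067)^3 = 84900.44888
Total PV = 113994.73135 + 84900.44888 = 198895.18023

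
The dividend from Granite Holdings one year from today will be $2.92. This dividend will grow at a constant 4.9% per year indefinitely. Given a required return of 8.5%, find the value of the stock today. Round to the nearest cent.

Growing perpetuity: P = D₁ / (r − g) = $2.9200 / (0.085 − 0.049) = $81.11

$81.11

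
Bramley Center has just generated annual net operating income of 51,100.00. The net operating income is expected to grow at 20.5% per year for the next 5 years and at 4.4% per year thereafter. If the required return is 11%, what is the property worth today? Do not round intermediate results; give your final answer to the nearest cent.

1547787.39

D_1 = 61575.50000
D_2 = 74198.47750
D_3 = 89409.16539
D_4 = 107738.04429
D_5 = 129824.34337
Terminal value at year 5: TV = D_5×(1+g_2)/(r−g_2) = 135536.61448/0.066 = 2053585.06788
P_0 = D_1/(1+r)^1 + D_2/(1+r)^2 + D_3/(1+r)^3 + D_4/(1+r)^4 + D_5/(1+r)^5 + TV/(1+r)^5
    = 55473.42342 + 60221.14885 + 65375.21114 + 70970.38687 + 77044.42899 + 1218702.78582 = 1547787.38509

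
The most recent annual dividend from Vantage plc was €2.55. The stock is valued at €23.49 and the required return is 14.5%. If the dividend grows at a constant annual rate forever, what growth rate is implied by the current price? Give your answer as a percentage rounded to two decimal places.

3.29%

P = D₀(1+g)/(r−g) ⇒ P(r−g) = D₀(1+g) ⇒ g(P+D₀) = P·r − D₀
g = (P·r − D₀)/(P + D₀) = (€23.49×0.145 − €2.55) / (€23.49 + €2.55) = 0.032874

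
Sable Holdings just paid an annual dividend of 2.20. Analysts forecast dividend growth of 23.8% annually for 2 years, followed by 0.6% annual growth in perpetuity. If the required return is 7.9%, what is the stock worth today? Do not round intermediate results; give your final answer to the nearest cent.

45.33

D_1 = 2.72360
D_2 = 3.37182
Terminal value at year 2: TV = D_2×(1+g_2)/(r−g_2) = 3.39205/0.073 = 46.46641
P_0 = D_1/(1+r)^1 + D_2/(1+r)^2 + TV/(1+r)^2
    = 2.52419 + 2.89615 + 39.91133 = 45.33167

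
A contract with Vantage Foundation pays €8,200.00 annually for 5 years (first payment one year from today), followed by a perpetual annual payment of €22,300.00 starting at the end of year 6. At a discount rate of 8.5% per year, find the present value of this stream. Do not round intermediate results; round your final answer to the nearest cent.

€206789.89

PV of 5-year annuity: €8,200.00 × [1 − (1+0.085)^−5] / 0.085 = 32313.26505
Perpetuity value at year 5: €22,300.00 / 0.085 = 262352.94118
PV of perpetuity: 262352.94118 / (1+0.085)^5 = 174476.62282
Total PV = 32313.26505 + 174476.62282 = 206789.88786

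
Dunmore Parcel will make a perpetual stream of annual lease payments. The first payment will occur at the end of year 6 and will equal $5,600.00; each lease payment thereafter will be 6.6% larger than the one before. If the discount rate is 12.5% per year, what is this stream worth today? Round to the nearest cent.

$52671.22

Value at end of year 5: C₁ / (r − g) = $5,600.00 / (0.125 − 0.066) = $94,915.2542
Discount to today: PV = $94,915.2542 / (1 + 0.125)^5 = $94,915.2542 / 1.802032 = $52,671.22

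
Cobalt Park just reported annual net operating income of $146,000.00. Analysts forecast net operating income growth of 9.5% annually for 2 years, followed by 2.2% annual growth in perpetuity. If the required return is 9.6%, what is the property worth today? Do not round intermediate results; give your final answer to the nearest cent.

D_1 = 159870.00000
D_2 = 175057.65000
Terminal value at year 2: TV = D_2×(1+g_2)/(r−g_2) = 178908.91830/0.074 = 2417688.08514
P_0 = D_1/(1+r)^1 + D_2/(1+r)^2 + TV/(1+r)^2
    = 145866.78832 + 145733.69819 + 2012700.53440 = 2304301.02091

$2304301.02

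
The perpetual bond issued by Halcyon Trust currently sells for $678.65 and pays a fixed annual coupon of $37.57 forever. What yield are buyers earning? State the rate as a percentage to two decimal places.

P = C/r ⇒ r = C/P = $37.57/$678.65 = 0.055360

5.54%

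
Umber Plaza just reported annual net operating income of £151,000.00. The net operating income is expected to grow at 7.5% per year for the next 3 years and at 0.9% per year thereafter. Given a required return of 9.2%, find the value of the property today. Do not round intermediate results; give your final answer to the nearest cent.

£2190288.80

D_1 = 162325.00000
D_2 = 174499.37500
D_3 = 187586.82812
Terminal value at year 3: TV = D_3×(1+g_2)/(r−g_2) = 189275.10958/0.083 = 2280423.00697
P_0 = D_1/(1+r)^1 + D_2/(1+r)^2 + D_3/(1+r)^3 + TV/(1+r)^3
    = 148649.26740 + 146335.13045 + 144057.01945 + 1751247.38099 = 2190288.79829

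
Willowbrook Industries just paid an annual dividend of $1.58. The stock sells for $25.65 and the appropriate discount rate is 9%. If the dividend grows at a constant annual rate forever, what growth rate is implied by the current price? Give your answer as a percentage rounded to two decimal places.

P = D₀(1+g)/(r−g) ⇒ P(r−g) = D₀(1+g) ⇒ g(P+D₀) = P·r − D₀
g = (P·r − D₀)/(P + D₀) = ($25.65×0.09 − $1.58) / ($25.65 + $1.58) = 0.026754

2.68%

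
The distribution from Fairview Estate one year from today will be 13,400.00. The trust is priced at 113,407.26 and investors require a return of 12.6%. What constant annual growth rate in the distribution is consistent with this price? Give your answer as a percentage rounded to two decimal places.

0.78%

P = D₁/(r−g) ⇒ g = r − D₁/P = 0.126 − 13,400.00/113,407.26 = 0.007842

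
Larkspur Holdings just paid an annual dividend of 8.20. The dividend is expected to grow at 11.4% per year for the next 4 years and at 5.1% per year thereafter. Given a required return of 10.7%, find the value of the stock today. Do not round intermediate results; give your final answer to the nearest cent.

D_1 = 9.13480
D_2 = 10.17617
D_3 = 11.33625
D_4 = 12.62858
Terminal value at year 4: TV = D_4×(1+g_2)/(r−g_2) = 13.27264/0.056 = 237.01144
P_0 = D_1/(1+r)^1 + D_2/(1+r)^2 + D_3/(1+r)^3 + D_4/(1+r)^4 + TV/(1+r)^4
    = 8.25185 + 8.30403 + 8.35654 + 8.40938 + 157.82610 = 191.14791

191.15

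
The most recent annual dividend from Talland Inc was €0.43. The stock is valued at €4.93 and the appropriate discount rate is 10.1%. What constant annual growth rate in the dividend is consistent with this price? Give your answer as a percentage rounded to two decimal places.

1.27%

P = D₀(1+g)/(r−g) ⇒ P(r−g) = D₀(1+g) ⇒ g(P+D₀) = P·r − D₀
g = (P·r − D₀)/(P + D₀) = (€4.93×0.101 − €0.43) / (€4.93 + €0.43) = 0.012674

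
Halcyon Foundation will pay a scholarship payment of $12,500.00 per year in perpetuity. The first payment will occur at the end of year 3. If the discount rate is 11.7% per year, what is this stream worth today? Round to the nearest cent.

Value at end of year 2: C / r = $12,500.00 / 0.117 = $106,837.6068
Discount to today: PV = $106,837.6068 / (1 + 0.117)^2 = $106,837.6068 / 1.247689 = $85,628.40

$85628.40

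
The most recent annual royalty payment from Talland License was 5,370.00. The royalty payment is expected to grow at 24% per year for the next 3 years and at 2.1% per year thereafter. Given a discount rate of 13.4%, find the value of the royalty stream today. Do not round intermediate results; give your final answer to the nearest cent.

82751.52

D_1 = 6658.80000
D_2 = 8256.91200
D_3 = 10238.57088
Terminal value at year 3: TV = D_3×(1+g_2)/(r−g_2) = 10453.58087/0.113 = 92509.56521
P_0 = D_1/(1+r)^1 + D_2/(1+r)^2 + D_3/(1+r)^3 + TV/(1+r)^3
    = 5871.95767 + 6420.83555 + 7021.01947 + 63437.70691 = 82751.51961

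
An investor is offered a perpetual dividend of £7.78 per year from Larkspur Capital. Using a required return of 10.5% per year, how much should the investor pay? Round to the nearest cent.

£74.10

Level perpetuity: PV = C / r = £7.78 / 0.105 = £74.10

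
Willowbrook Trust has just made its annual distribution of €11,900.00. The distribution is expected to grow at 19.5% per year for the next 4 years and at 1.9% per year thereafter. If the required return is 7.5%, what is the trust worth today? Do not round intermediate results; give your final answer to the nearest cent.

D_1 = 14220.50000
D_2 = 16993.49750
D_3 = 20307.22951
D_4 = 24267.13927
Terminal value at year 4: TV = D_4×(1+g_2)/(r−g_2) = 24728.21491/0.056 = 441575.26631
P_0 = D_1/(1+r)^1 + D_2/(1+r)^2 + D_3/(1+r)^3 + D_4/(1+r)^4 + TV/(1+r)^4
    = 13228.37209 + 14705.02758 + 16346.51903 + 18171.24674 + 330651.79335 = 393102.95880

€393102.96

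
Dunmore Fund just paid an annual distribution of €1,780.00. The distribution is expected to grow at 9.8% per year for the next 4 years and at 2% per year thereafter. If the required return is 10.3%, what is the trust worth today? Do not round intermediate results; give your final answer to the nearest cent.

D_1 = 1954.44000
D_2 = 2145.97512
D_3 = 2356.28068
D_4 = 2587.19619
Terminal value at year 4: TV = D_4×(1+g_2)/(r−g_2) = 2638.94011/0.083 = 31794.45918
P_0 = D_1/(1+r)^1 + D_2/(1+r)^2 + D_3/(1+r)^3 + D_4/(1+r)^4 + TV/(1+r)^4
    = 1771.93110 + 1763.89877 + 1755.90286 + 1747.94319 + 21480.74761 = 28520.42352

€28520.42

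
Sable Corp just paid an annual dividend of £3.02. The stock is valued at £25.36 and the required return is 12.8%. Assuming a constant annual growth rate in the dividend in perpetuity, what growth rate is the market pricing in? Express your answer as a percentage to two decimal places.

P = D₀(1+g)/(r−g) ⇒ P(r−g) = D₀(1+g) ⇒ g(P+D₀) = P·r − D₀
g = (P·r − D₀)/(P + D₀) = (£25.36×0.128 − £3.02) / (£25.36 + £3.02) = 0.007966

0.80%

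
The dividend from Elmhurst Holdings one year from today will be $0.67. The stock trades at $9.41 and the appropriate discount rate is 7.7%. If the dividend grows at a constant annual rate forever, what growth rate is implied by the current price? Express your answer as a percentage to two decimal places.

P = D₁/(r−g) ⇒ g = r − D₁/P = 0.077 − $0.67/$9.41 = 0.005799

0.58%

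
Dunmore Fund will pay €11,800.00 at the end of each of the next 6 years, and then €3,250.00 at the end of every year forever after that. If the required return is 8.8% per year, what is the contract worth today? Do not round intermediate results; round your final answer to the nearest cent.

PV of 6-year annuity: €11,800.00 × [1 − (1+0.088)^−6] / 0.088 = 53250.97273
Perpetuity value at year 6: €3,250.00 / 0.088 = 36931.81818
PV of perpetuity: 36931.81818 / (1+0.088)^6 = 22265.23671
Total PV = 53250.97273 + 22265.23671 = 75516.20944

€75516.21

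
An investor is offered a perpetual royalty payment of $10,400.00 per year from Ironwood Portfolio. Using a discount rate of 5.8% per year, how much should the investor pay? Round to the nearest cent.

Level perpetuity: PV = C / r = $10,400.00 / 0.058 = $179,310.34

$179310.34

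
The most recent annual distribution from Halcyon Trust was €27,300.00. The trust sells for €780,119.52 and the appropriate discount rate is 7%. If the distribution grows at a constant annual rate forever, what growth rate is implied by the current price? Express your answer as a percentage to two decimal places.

3.38%

P = D₀(1+g)/(r−g) ⇒ P(r−g) = D₀(1+g) ⇒ g(P+D₀) = P·r − D₀
g = (P·r − D₀)/(P + D₀) = (€780,119.52×0.07 − €27,300.00) / (€780,119.52 + €27,300.00) = 0.033822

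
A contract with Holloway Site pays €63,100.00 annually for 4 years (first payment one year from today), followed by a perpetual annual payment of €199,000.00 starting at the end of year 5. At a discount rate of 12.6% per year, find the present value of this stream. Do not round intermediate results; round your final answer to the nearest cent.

PV of 4-year annuity: €63,100.00 × [1 − (1+0.126)^−4] / 0.126 = 189259.79374
Perpetuity value at year 4: €199,000.00 / 0.126 = 1579365.07937
PV of perpetuity: 1579365.07937 / (1+0.126)^4 = 982491.87883
Total PV = 189259.79374 + 982491.87883 = 1171751.67257

€1171751.67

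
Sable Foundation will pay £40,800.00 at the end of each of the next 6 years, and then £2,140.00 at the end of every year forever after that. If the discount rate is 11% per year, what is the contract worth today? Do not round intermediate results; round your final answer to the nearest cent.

PV of 6-year annuity: £40,800.00 × [1 − (1+0.11)^−6] / 0.11 = 172605.94443
Perpetuity value at year 6: £2,140.00 / 0.11 = 19454.54545
PV of perpetuity: 19454.54545 / (1+0.11)^6 = 10401.19445
Total PV = 172605.94443 + 10401.19445 = 183007.13888

£183007.14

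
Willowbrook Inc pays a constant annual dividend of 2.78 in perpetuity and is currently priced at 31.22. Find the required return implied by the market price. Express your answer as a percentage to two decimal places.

8.90%

P = C/r ⇒ r = C/P = 2.78/31.22 = 0.089045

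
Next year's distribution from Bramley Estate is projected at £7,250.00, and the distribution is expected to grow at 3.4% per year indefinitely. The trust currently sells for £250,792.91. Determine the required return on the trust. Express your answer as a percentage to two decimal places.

6.29%

P = D₁/(r − g) ⇒ r = D₁/P + g = £7,250.0000/£250,792.91 + 0.034 = 0.028908 + 0.034 = 0.062908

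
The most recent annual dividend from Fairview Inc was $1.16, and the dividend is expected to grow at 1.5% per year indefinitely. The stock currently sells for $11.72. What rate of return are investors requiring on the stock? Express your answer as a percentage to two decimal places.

11.55%

D₁ = $1.16 × 1.015 = $1.1774
P = D₁/(r − g) ⇒ r = D₁/P + g = $1.1774/$11.72 + 0.015 = 0.100461 + 0.015 = 0.115461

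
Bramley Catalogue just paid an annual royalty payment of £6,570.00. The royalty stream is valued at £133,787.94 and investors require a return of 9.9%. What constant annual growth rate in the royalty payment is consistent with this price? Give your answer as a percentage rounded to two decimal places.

4.76%

P = D₀(1+g)/(r−g) ⇒ P(r−g) = D₀(1+g) ⇒ g(P+D₀) = P·r − D₀
g = (P·r − D₀)/(P + D₀) = (£133,787.94×0.099 − £6,570.00) / (£133,787.94 + £6,570.00) = 0.047557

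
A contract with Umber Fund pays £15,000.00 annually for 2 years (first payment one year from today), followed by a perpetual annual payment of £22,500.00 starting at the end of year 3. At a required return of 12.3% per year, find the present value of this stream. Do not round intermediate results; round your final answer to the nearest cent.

PV of 2-year annuity: £15,000.00 × [1 − (1+0.123)^−2] / 0.123 = 25251.18366
Perpetuity value at year 2: £22,500.00 / 0.123 = 182926.82927
PV of perpetuity: 182926.82927 / (1+0.123)^2 = 145050.05378
Total PV = 25251.18366 + 145050.05378 = 170301.23744

£170301.24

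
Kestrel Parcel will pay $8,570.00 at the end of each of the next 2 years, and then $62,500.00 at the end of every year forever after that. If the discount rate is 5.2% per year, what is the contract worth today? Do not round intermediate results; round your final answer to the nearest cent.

PV of 2-year annuity: $8,570.00 × [1 − (1+0.052)^−2] / 0.052 = 15890.10250
Perpetuity value at year 2: $62,500.00 / 0.052 = 1201923.07692
PV of perpetuity: 1201923.07692 / (1+0.052)^2 = 1086038.43207
Total PV = 15890.10250 + 1086038.43207 = 1101928.53457

$1101928.53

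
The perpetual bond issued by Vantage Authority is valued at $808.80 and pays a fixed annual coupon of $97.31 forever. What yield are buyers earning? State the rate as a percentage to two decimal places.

12.03%

P = C/r ⇒ r = C/P = $97.31/$808.80 = 0.120314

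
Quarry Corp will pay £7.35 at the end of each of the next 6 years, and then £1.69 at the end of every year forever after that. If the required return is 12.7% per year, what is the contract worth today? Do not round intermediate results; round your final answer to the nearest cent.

PV of 6-year annuity: £7.35 × [1 − (1+0.127)^−6] / 0.127 = 29.62911
Perpetuity value at year 6: £1.69 / 0.127 = 13.30709
PV of perpetuity: 13.30709 / (1+0.127)^6 = 6.49441
Total PV = 29.62911 + 6.49441 = 36.12352

£36.12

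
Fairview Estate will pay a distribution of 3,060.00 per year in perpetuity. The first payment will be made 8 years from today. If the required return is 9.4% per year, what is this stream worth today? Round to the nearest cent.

17356.91

Value at end of year 7: C / r = 3,060.00 / 0.094 = 32,553.1915
Discount to today: PV = 32,553.1915 / (1 + 0.094)^7 = 32,553.1915 / 1.875518 = 17,356.91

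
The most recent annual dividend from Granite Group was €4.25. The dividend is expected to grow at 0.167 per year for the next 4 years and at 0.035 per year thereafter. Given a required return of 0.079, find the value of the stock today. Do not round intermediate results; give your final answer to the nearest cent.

€157.56

D_1 = 4.95975
D_2 = 5.78803
D_3 = 6.75463
D_4 = 7.88265
Terminal value at year 4: TV = D_4×(1+g_2)/(r−g_2) = 8.15854/0.044 = 185.42147
P_0 = D_1/(1+r)^1 + D_2/(1+r)^2 + D_3/(1+r)^3 + D_4/(1+r)^4 + TV/(1+r)^4
    = 4.59662 + 4.97150 + 5.37696 + 5.81549 + 136.79627 = 157.55685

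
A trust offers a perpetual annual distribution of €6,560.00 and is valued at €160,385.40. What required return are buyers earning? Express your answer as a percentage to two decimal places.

P = C/r ⇒ r = C/P = €6,560.00/€160,385.40 = 0.040901

4.09%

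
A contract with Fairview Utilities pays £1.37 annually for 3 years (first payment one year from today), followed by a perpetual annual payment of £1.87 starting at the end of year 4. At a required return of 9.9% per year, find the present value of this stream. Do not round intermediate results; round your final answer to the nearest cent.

£17.64

PV of 3-year annuity: £1.37 × [1 − (1+0.099)^−3] / 0.099 = 3.41299
Perpetuity value at year 3: £1.87 / 0.099 = 18.88889
PV of perpetuity: 18.88889 / (1+0.099)^3 = 14.23028
Total PV = 3.41299 + 14.23028 = 17.64327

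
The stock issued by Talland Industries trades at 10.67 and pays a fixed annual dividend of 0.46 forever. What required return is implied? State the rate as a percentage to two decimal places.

4.31%

P = C/r ⇒ r = C/P = 0.46/10.67 = 0.043112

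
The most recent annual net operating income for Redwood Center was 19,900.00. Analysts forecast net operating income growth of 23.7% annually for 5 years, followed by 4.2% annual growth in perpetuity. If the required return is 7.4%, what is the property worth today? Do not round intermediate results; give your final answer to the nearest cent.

1468481.71

D_1 = 24616.30000
D_2 = 30450.36310
D_3 = 37667.09915
D_4 = 46594.20165
D_5 = 57637.02745
Terminal value at year 5: TV = D_5×(1+g_2)/(r−g_2) = 60057.78260/0.032 = 1876805.70622
P_0 = D_1/(1+r)^1 + D_2/(1+r)^2 + D_3/(1+r)^3 + D_4/(1+r)^4 + D_5/(1+r)^5 + TV/(1+r)^5
    = 22920.20484 + 26398.78342 + 30405.30269 + 35019.88773 + 40334.82414 + 1313402.71100 = 1468481.71381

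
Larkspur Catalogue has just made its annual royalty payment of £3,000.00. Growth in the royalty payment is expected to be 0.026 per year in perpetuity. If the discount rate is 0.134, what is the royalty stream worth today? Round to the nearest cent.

D₁ = D₀ × (1 + g) = £3,000.00 × 1.026 = £3,078.0000
Growing perpetuity: P = D₁ / (r − g) = £3,078.0000 / (0.134 − 0.026) = £28,500.00

£28500.00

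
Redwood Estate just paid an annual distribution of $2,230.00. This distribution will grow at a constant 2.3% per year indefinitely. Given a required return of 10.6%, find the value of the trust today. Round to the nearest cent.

D₁ = D₀ × (1 + g) = $2,230.00 × 1.023 = $2,281.2900
Growing perpetuity: P = D₁ / (r − g) = $2,281.2900 / (0.106 − 0.023) = $27,485.42

$27485.42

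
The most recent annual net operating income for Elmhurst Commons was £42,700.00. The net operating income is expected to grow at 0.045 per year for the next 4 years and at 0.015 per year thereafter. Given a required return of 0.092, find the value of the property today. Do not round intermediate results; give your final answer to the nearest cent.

£625234.83

D_1 = 44621.50000
D_2 = 46629.46750
D_3 = 48727.79354
D_4 = 50920.54425
Terminal value at year 4: TV = D_4×(1+g_2)/(r−g_2) = 51684.35241/0.077 = 671225.35598
P_0 = D_1/(1+r)^1 + D_2/(1+r)^2 + D_3/(1+r)^3 + D_4/(1+r)^4 + TV/(1+r)^4
    = 40862.17949 + 39103.45931 + 37420.43496 + 35809.84847 + 472038.91170 = 625234.83393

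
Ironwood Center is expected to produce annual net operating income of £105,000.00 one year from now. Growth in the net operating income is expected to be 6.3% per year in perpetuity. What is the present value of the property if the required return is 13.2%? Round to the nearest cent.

Growing perpetuity: P = D₁ / (r − g) = £105,000.0000 / (0.132 − 0.063) = £1,521,739.13

£1521739.13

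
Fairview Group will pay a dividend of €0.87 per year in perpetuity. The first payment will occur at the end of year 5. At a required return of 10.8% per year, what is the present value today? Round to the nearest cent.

€5.34

Value at end of year 4: C / r = €0.87 / 0.108 = €8.0556
Discount to today: PV = €8.0556 / (1 + 0.108)^4 = €8.0556 / 1.507159 = €5.34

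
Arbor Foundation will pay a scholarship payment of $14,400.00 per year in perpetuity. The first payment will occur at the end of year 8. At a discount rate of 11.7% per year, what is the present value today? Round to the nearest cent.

Value at end of year 7: C / r = $14,400.00 / 0.117 = $123,076.9231
Discount to today: PV = $123,076.9231 / (1 + 0.117)^7 = $123,076.9231 / 2.169563 = $56,728.91

$56728.91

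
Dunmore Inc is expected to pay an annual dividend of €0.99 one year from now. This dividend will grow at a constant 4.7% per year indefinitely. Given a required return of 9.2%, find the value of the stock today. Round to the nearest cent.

Growing perpetuity: P = D₁ / (r − g) = €0.9900 / (0.092 − 0.047) = €22.00

€22.00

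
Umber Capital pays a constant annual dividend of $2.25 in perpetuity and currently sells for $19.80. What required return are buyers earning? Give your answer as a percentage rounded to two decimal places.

P = C/r ⇒ r = C/P = $2.25/$19.80 = 0.113636

11.36%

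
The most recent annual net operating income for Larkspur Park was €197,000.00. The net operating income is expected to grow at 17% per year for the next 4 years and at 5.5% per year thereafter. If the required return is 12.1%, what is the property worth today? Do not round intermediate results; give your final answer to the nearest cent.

D_1 = 230490.00000
D_2 = 269673.30000
D_3 = 315517.76100
D_4 = 369155.78037
Terminal value at year 4: TV = D_4×(1+g_2)/(r−g_2) = 389459.34829/0.066 = 5900899.21652
P_0 = D_1/(1+r)^1 + D_2/(1+r)^2 + D_3/(1+r)^3 + D_4/(1+r)^4 + TV/(1+r)^4
    = 205611.06155 + 214598.52098 + 223978.83099 + 233769.16348 + 3736764.65868 = 4614722.23569

€4614722.24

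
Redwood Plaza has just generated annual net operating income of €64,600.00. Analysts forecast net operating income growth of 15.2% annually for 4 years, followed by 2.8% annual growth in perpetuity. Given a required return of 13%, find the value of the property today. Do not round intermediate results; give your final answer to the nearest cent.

D_1 = 74419.20000
D_2 = 85730.91840
D_3 = 98762.01800
D_4 = 113773.84473
Terminal value at year 4: TV = D_4×(1+g_2)/(r−g_2) = 116959.51238/0.102 = 1146661.88613
P_0 = D_1/(1+r)^1 + D_2/(1+r)^2 + D_3/(1+r)^3 + D_4/(1+r)^4 + TV/(1+r)^4
    = 65857.69912 + 67139.88441 + 68447.03260 + 69779.62969 + 703269.20908 = 974493.45489

€974493.45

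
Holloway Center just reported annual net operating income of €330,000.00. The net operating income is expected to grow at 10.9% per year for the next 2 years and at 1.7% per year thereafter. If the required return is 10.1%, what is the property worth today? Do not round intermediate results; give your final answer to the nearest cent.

€4720840.47

D_1 = 365970.00000
D_2 = 405860.73000
Terminal value at year 2: TV = D_2×(1+g_2)/(r−g_2) = 412760.36241/0.084 = 4913813.83821
P_0 = D_1/(1+r)^1 + D_2/(1+r)^2 + TV/(1+r)^2
    = 332397.82016 + 334813.06318 + 4053629.58636 = 4720840.46970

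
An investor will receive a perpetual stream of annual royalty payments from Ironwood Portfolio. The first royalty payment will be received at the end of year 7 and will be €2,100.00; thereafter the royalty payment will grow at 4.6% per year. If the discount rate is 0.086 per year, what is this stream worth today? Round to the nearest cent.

€32002.24

Value at end of year 6: C₁ / (r − g) = €2,100.00 / (0.086 − 0.046) = €52,500.0000
Discount to today: PV = €52,500.0000 / (1 + 0.086)^6 = €52,500.0000 / 1.640510 = €32,002.24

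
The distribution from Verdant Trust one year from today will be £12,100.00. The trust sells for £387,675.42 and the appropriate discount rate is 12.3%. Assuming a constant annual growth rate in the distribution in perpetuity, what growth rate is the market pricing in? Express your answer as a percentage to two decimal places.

9.18%

P = D₁/(r−g) ⇒ g = r − D₁/P = 0.123 − £12,100.00/£387,675.42 = 0.091788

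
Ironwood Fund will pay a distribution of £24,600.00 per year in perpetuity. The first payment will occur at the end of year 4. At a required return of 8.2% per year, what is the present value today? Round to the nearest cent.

£236831.50

Value at end of year 3: C / r = £24,600.00 / 0.082 = £300,000.0000
Discount to today: PV = £300,000.0000 / (1 + 0.082)^3 = £300,000.0000 / 1.266723 = £236,831.50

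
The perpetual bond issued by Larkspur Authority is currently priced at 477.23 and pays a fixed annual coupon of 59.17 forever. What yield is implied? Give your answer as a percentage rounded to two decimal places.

P = C/r ⇒ r = C/P = 59.17/477.23 = 0.123986

12.40%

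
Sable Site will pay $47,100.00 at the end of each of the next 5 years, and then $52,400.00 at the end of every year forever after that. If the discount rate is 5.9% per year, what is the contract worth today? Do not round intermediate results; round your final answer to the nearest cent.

$865749.20

PV of 5-year annuity: $47,100.00 × [1 − (1+0.059)^−5] / 0.059 = 198943.23647
Perpetuity value at year 5: $52,400.00 / 0.059 = 888135.59322
PV of perpetuity: 888135.59322 / (1+0.059)^5 = 666805.96284
Total PV = 198943.23647 + 666805.96284 = 865749.19931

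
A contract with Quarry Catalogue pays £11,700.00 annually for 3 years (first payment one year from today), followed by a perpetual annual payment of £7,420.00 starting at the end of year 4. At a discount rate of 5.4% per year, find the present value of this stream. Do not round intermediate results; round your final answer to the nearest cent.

£148976.10

PV of 3-year annuity: £11,700.00 × [1 − (1+0.054)^−3] / 0.054 = 31624.68563
Perpetuity value at year 3: £7,420.00 / 0.054 = 137407.40741
PV of perpetuity: 137407.40741 / (1+0.054)^3 = 117351.41020
Total PV = 31624.68563 + 117351.41020 = 148976.09583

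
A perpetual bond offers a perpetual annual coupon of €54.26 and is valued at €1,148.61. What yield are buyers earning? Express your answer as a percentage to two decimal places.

4.72%

P = C/r ⇒ r = C/P = €54.26/€1,148.61 = 0.047240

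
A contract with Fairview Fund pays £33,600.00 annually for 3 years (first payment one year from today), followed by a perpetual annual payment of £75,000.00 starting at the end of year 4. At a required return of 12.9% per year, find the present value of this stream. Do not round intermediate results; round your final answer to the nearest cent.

PV of 3-year annuity: £33,600.00 × [1 − (1+0.129)^−3] / 0.129 = 79469.63130
Perpetuity value at year 3: £75,000.00 / 0.129 = 581395.34884
PV of perpetuity: 581395.34884 / (1+0.129)^3 = 404007.77897
Total PV = 79469.63130 + 404007.77897 = 483477.41027

£483477.41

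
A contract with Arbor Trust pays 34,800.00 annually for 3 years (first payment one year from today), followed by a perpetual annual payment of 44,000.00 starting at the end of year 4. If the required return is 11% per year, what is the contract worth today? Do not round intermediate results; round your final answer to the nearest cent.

PV of 3-year annuity: 34,800.00 × [1 − (1+0.11)^−3] / 0.11 = 85041.27210
Perpetuity value at year 3: 44,000.00 / 0.11 = 400000.00000
PV of perpetuity: 400000.00000 / (1+0.11)^3 = 292476.55252
Total PV = 85041.27210 + 292476.55252 = 377517.82462

377517.82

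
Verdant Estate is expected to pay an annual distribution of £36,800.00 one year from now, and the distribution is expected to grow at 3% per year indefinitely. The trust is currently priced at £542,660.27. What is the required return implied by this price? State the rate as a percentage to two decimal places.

P = D₁/(r − g) ⇒ r = D₁/P + g = £36,800.0000/£542,660.27 + 0.03 = 0.067814 + 0.03 = 0.097814

9.78%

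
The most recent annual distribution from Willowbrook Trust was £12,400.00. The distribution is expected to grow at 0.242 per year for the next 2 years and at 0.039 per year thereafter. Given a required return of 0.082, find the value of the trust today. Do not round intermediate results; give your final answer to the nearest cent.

D_1 = 15400.80000
D_2 = 19127.79360
Terminal value at year 2: TV = D_2×(1+g_2)/(r−g_2) = 19873.77755/0.043 = 462180.87327
P_0 = D_1/(1+r)^1 + D_2/(1+r)^2 + TV/(1+r)^2
    = 14233.64140 + 16338.43126 + 394782.09490 = 425354.16756

£425354.17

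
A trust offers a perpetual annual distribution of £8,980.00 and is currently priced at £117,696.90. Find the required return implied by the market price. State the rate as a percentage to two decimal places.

P = C/r ⇒ r = C/P = £8,980.00/£117,696.90 = 0.076298

7.63%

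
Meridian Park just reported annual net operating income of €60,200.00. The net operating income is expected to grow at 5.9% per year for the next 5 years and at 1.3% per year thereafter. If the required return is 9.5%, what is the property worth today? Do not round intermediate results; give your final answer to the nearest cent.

D_1 = 63751.80000
D_2 = 67513.15620
D_3 = 71496.43242
D_4 = 75714.72193
D_5 = 80181.89052
Terminal value at year 5: TV = D_5×(1+g_2)/(r−g_2) = 81224.25510/0.082 = 990539.69633
P_0 = D_1/(1+r)^1 + D_2/(1+r)^2 + D_3/(1+r)^3 + D_4/(1+r)^4 + D_5/(1+r)^5 + TV/(1+r)^5
    = 58220.82192 + 56306.71270 + 54455.53311 + 52665.21421 + 50933.75511 + 629218.21867 = 901800.25572

€901800.26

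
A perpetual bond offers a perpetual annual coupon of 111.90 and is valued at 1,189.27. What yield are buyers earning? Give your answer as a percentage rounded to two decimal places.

P = C/r ⇒ r = C/P = 111.90/1,189.27 = 0.094091

9.41%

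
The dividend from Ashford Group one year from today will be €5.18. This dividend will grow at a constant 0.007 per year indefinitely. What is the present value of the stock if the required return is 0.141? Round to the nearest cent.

€38.66

Growing perpetuity: P = D₁ / (r − g) = €5.1800 / (0.141 − 0.007) = €38.66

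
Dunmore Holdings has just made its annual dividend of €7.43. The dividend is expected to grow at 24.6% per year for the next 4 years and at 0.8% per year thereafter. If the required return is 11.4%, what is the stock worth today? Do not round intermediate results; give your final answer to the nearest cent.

€150.21

D_1 = 9.25778
D_2 = 11.53519
D_3 = 14.37285
D_4 = 17.90857
Terminal value at year 4: TV = D_4×(1+g_2)/(r−g_2) = 18.05184/0.106 = 170.30039
P_0 = D_1/(1+r)^1 + D_2/(1+r)^2 + D_3/(1+r)^3 + D_4/(1+r)^4 + TV/(1+r)^4
    = 8.31039 + 9.29511 + 10.39651 + 11.62841 + 110.57957 = 150.20998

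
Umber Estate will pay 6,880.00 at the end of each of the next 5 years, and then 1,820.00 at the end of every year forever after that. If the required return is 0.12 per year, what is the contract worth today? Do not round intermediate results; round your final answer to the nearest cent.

33406.83

PV of 5-year annuity: 6,880.00 × [1 − (1+0.12)^−5] / 0.12 = 24800.86027
Perpetuity value at year 5: 1,820.00 / 0.12 = 15166.66667
PV of perpetuity: 15166.66667 / (1+0.12)^5 = 8605.97398
Total PV = 24800.86027 + 8605.97398 = 33406.83425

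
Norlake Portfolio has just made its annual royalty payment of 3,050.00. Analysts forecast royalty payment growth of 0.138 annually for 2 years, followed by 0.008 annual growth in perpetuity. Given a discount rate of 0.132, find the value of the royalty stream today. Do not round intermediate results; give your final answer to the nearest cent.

31205.66

D_1 = 3470.90000
D_2 = 3949.88420
Terminal value at year 2: TV = D_2×(1+g_2)/(r−g_2) = 3981.48327/0.124 = 32108.73608
P_0 = D_1/(1+r)^1 + D_2/(1+r)^2 + TV/(1+r)^2
    = 3066.16608 + 3082.41784 + 25057.07407 = 31205.65798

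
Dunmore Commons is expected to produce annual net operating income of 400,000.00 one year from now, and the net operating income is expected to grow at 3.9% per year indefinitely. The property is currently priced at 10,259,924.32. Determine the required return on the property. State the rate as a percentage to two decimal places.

7.80%

P = D₁/(r − g) ⇒ r = D₁/P + g = 400,000.0000/10,259,924.32 + 0.039 = 0.038987 + 0.039 = 0.077987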